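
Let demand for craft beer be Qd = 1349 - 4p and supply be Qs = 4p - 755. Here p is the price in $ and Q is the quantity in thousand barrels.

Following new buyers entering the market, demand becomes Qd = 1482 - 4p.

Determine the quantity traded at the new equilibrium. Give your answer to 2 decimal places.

Solve the original market: 1349 - 4p = 4p - 755, hence p = 263 and Q = 297.
The new curves are Qd = 1482 - 4p (demand) and Qs = 4p - 755 (supply).
New equilibrium: 1482 - 4p = 4p - 755 ⇒ 2237 = 8p ⇒ p = 279.625, Q = 363.5.

363.50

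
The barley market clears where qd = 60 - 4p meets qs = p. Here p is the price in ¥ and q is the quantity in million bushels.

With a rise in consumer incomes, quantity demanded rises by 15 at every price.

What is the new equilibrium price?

15

Solve the original market: 60 - 4p = p, hence p = 12 and q = 12.
After the shift, demand is qd = 75 - 4p and supply is qs = p.
Clearing the new market: 75 - 4p = p, so p = 15 and q = 15.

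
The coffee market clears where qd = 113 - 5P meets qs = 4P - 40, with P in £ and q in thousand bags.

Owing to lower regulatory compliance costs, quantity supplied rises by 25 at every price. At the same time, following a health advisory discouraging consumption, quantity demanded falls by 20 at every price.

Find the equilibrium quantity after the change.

Original equilibrium: 113 - 5P = 4P - 40 gives 153 = 9P, so P = 17 and q = 28.
The new curves are qd = 93 - 5P (demand) and qs = 4P - 15 (supply).
Setting them equal: 93 - 5P = 4P - 15 → 108 = 9P, so P = 12 and q = 33.

33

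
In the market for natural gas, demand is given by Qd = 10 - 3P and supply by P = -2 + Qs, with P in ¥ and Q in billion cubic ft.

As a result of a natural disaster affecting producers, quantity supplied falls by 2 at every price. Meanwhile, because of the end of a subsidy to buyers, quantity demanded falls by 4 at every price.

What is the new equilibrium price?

1.5

Original equilibrium: 10 - 3P = P + 2 gives 8 = 4P, so P = 2 and Q = 4.
The shock moves the curves to Qd = 6 - 3P and Qs = P.
Setting them equal: 6 - 3P = P → 6 = 4P, so P = 1.5 and Q = 1.5.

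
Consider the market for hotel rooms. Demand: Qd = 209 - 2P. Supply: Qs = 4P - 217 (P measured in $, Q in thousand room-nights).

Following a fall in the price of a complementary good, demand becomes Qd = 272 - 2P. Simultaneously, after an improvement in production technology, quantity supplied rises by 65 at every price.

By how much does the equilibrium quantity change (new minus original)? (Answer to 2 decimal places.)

+63.67

Initially, 209 - 2P = 4P - 217, so 426 = 6P and P = 71, Q = 67.
The shock moves the curves to Qd = 272 - 2P and Qs = 4P - 152.
Setting them equal: 272 - 2P = 4P - 152 → 424 = 6P, so P = 212/3 ≈ 70.6667 and Q = 392/3 ≈ 130.6667.
ΔQ = 130.6667 − 67 = +63.67.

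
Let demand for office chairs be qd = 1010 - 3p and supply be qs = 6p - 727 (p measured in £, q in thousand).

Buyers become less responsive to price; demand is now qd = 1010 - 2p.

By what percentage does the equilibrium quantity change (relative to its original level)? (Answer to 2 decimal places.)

+33.58

Before the shock: 1010 - 3p = 6p - 727 ⇒ 1737 = 9p ⇒ p = 193, q = 431.
The shock moves the curves to qd = 1010 - 2p and qs = 6p - 727.
Setting them equal: 1010 - 2p = 6p - 727 → 1737 = 8p, so p = 217.125 and q = 575.75.
%Δq = (575.75 − 431) / 431 × 100 = +33.58%.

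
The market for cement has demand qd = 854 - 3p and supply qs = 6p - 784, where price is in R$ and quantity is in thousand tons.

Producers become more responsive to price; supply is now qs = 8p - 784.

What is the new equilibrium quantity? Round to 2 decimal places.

407.27

Initially, 854 - 3p = 6p - 784, so 1638 = 9p and p = 182, q = 308.
After the shift, demand is qd = 854 - 3p and supply is qs = 8p - 784.
Setting them equal: 854 - 3p = 8p - 784 → 1638 = 11p, so p = 1638/11 ≈ 148.9091 and q = 4480/11 ≈ 407.2727.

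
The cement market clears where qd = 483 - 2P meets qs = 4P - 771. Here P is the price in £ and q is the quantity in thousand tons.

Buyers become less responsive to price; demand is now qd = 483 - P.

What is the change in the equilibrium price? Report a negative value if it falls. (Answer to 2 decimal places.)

Solve the original market: 483 - 2P = 4P - 771, hence P = 209 and q = 65.
After the shift, demand is qd = 483 - P and supply is qs = 4P - 771.
Equate the new curves: 483 - P = 4P - 771, giving 1254 = 5P, P = 250.8, q = 232.2.
ΔP = 250.8 − 209 = +41.80.

+41.80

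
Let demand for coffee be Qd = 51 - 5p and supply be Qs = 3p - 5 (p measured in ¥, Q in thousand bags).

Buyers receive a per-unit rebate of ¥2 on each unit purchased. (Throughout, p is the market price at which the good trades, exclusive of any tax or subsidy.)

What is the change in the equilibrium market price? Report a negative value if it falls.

+1.25

Initially, 51 - 5p = 3p - 5, so 56 = 8p and p = 7, Q = 16.
Since buyers' out-of-pocket price is the market price minus the rebate, the effective demand curve becomes Qd = 61 - 5p.
Clearing the new market: 61 - 5p = 3p - 5, so p = 8.25 and Q = 19.75.
Δp = 8.25 − 7 = +1.25.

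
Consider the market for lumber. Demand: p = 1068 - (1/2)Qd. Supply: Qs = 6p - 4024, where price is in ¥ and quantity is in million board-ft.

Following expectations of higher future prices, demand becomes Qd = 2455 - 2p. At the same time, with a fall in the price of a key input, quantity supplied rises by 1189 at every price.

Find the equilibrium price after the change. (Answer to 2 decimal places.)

661.25

Solve the original market: 2136 - 2p = 6p - 4024, hence p = 770 and Q = 596.
With the change applied: demand Qd = 2455 - 2p, supply Qs = 6p - 2835.
New equilibrium: 2455 - 2p = 6p - 2835 ⇒ 5290 = 8p ⇒ p = 661.25, Q = 1132.5.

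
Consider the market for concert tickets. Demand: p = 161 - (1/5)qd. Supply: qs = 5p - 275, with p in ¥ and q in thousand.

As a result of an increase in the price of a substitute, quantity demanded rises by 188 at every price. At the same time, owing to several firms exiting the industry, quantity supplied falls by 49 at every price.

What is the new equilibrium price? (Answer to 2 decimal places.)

131.70

Solve the original market: 805 - 5p = 5p - 275, hence p = 108 and q = 265.
After the shift, demand is qd = 993 - 5p and supply is qs = 5p - 324.
Equate the new curves: 993 - 5p = 5p - 324, giving 1317 = 10p, p = 131.7, q = 334.5.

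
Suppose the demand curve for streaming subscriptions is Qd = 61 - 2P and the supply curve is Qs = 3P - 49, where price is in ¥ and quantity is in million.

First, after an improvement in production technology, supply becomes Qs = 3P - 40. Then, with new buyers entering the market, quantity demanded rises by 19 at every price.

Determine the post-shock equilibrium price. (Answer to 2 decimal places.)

Solve the original market: 61 - 2P = 3P - 49, hence P = 22 and Q = 17.
After the shift, demand is Qd = 80 - 2P and supply is Qs = 3P - 40.
Setting them equal: 80 - 2P = 3P - 40 → 120 = 5P, so P = 24 and Q = 32.

24.00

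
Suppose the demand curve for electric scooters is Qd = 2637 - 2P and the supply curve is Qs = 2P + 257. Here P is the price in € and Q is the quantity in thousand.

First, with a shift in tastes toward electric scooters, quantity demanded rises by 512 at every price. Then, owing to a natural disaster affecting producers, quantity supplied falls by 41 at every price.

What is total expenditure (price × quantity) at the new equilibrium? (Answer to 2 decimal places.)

Initially, 2637 - 2P = 2P + 257, so 2380 = 4P and P = 595, Q = 1447.
After the shift, demand is Qd = 3149 - 2P and supply is Qs = 2P + 216.
Equate the new curves: 3149 - 2P = 2P + 216, giving 2933 = 4P, P = 733.25, Q = 1682.5.
New expenditure = 733.25 × 1682.5 = 1233693.13.

1233693.13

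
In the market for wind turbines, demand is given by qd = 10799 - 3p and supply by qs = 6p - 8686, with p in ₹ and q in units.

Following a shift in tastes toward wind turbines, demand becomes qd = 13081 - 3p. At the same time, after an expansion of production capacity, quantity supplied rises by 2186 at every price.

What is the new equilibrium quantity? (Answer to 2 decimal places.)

Initially, 10799 - 3p = 6p - 8686, so 19485 = 9p and p = 2165, q = 4304.
After the shift, demand is qd = 13081 - 3p and supply is qs = 6p - 6500.
New equilibrium: 13081 - 3p = 6p - 6500 ⇒ 19581 = 9p ⇒ p = 6527/3 ≈ 2175.6667, q = 6554.

6554.00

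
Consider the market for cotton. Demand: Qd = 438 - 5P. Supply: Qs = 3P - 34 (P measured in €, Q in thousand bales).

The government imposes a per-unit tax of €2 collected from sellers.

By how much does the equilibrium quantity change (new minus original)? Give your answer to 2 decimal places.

Initially, 438 - 5P = 3P - 34, so 472 = 8P and P = 59, Q = 143.
Since sellers keep the price net of the tax, the effective supply curve becomes Qs = 3P - 40.
Clearing the new market: 438 - 5P = 3P - 40, so P = 59.75 and Q = 139.25.
ΔQ = 139.25 − 143 = -3.75.

-3.75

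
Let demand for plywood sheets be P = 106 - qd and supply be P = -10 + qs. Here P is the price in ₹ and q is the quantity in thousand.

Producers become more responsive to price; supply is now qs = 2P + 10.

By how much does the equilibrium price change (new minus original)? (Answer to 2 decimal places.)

Original equilibrium: 106 - P = P + 10 gives 96 = 2P, so P = 48 and q = 58.
The new curves are qd = 106 - P (demand) and qs = 2P + 10 (supply).
Setting them equal: 106 - P = 2P + 10 → 96 = 3P, so P = 32 and q = 74.
ΔP = 32 − 48 = -16.00.

-16.00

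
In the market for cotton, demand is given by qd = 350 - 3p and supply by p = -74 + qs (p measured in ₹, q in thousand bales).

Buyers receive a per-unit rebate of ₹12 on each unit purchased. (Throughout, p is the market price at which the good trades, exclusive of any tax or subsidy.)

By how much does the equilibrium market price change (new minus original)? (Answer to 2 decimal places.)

Original equilibrium: 350 - 3p = p + 74 gives 276 = 4p, so p = 69 and q = 143.
Since buyers' out-of-pocket price is the market price minus the rebate, the effective demand curve becomes qd = 386 - 3p.
Setting them equal: 386 - 3p = p + 74 → 312 = 4p, so p = 78 and q = 152.
Δp = 78 − 69 = +9.00.

+9.00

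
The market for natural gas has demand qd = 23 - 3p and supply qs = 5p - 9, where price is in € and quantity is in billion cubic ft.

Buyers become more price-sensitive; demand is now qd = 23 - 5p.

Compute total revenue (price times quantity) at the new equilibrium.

22.4

Initially, 23 - 3p = 5p - 9, so 32 = 8p and p = 4, q = 11.
With the change applied: demand qd = 23 - 5p, supply qs = 5p - 9.
New equilibrium: 23 - 5p = 5p - 9 ⇒ 32 = 10p ⇒ p = 3.2, q = 7.
New expenditure = 3.2 × 7 = 22.4.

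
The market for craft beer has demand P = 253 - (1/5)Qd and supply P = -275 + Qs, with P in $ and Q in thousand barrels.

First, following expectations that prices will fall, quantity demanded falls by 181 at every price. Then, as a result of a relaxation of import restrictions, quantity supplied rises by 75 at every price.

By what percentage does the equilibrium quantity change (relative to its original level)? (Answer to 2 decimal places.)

Solve the original market: 1265 - 5P = P + 275, hence P = 165 and Q = 440.
The new curves are Qd = 1084 - 5P (demand) and Qs = P + 350 (supply).
New equilibrium: 1084 - 5P = P + 350 ⇒ 734 = 6P ⇒ P = 367/3 ≈ 122.3333, Q = 1417/3 ≈ 472.3333.
%ΔQ = (472.3333 − 440) / 440 × 100 = +7.35%.

+7.35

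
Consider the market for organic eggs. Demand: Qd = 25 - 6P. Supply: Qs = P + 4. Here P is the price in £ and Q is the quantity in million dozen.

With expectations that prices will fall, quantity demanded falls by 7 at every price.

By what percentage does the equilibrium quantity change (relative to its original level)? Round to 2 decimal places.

-14.29

Initially, 25 - 6P = P + 4, so 21 = 7P and P = 3, Q = 7.
With the change applied: demand Qd = 18 - 6P, supply Qs = P + 4.
Setting them equal: 18 - 6P = P + 4 → 14 = 7P, so P = 2 and Q = 6.
%ΔQ = (6 − 7) / 7 × 100 = -14.29%.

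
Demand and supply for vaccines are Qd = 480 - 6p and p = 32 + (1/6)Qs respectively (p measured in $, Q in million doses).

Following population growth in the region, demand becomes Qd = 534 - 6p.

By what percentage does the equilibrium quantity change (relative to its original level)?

Before the shock: 480 - 6p = 6p - 192 ⇒ 672 = 12p ⇒ p = 56, Q = 144.
With the change applied: demand Qd = 534 - 6p, supply Qs = 6p - 192.
Setting them equal: 534 - 6p = 6p - 192 → 726 = 12p, so p = 60.5 and Q = 171.
%ΔQ = (171 − 144) / 144 × 100 = +18.75%.

+18.75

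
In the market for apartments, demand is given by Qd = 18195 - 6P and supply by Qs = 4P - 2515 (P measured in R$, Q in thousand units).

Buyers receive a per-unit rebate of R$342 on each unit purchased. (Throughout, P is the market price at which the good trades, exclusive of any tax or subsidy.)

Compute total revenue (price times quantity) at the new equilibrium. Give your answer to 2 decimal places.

14999702.76

Original equilibrium: 18195 - 6P = 4P - 2515 gives 20710 = 10P, so P = 2071 and Q = 5769.
Since buyers' out-of-pocket price is the market price minus the rebate, the effective demand curve becomes Qd = 20247 - 6P.
Clearing the new market: 20247 - 6P = 4P - 2515, so P = 2276.2 and Q = 6589.8.
New expenditure = 2276.2 × 6589.8 = 14999702.76.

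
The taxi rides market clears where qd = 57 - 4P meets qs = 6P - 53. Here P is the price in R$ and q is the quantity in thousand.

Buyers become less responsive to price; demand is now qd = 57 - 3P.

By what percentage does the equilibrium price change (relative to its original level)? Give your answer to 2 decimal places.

Initially, 57 - 4P = 6P - 53, so 110 = 10P and P = 11, q = 13.
After the shift, demand is qd = 57 - 3P and supply is qs = 6P - 53.
New equilibrium: 57 - 3P = 6P - 53 ⇒ 110 = 9P ⇒ P = 110/9 ≈ 12.2222, q = 61/3 ≈ 20.3333.
%ΔP = (12.2222 − 11) / 11 × 100 = +11.11%.

+11.11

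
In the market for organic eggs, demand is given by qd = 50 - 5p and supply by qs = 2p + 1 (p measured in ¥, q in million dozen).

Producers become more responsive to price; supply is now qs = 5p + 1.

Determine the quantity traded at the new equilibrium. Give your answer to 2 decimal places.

Initially, 50 - 5p = 2p + 1, so 49 = 7p and p = 7, q = 15.
After the shift, demand is qd = 50 - 5p and supply is qs = 5p + 1.
Clearing the new market: 50 - 5p = 5p + 1, so p = 4.9 and q = 25.5.

25.50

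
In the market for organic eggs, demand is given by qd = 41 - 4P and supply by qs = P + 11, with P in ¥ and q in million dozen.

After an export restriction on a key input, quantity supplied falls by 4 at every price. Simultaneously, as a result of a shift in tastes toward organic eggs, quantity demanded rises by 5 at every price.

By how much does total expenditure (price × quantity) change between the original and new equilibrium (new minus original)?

Initially, 41 - 4P = P + 11, so 30 = 5P and P = 6, q = 17.
The new curves are qd = 46 - 4P (demand) and qs = P + 7 (supply).
Setting them equal: 46 - 4P = P + 7 → 39 = 5P, so P = 7.8 and q = 14.8.
Expenditure moves from 6×17 = 102 to 7.8×14.8 = 115.44; change = +13.44.

+13.44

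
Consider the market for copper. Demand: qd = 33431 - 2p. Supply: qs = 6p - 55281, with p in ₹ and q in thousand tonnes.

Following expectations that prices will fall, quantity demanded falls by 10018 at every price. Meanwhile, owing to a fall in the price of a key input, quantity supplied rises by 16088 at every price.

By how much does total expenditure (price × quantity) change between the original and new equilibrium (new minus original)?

Solve the original market: 33431 - 2p = 6p - 55281, hence p = 11089 and q = 11253.
The new curves are qd = 23413 - 2p (demand) and qs = 6p - 39193 (supply).
New equilibrium: 23413 - 2p = 6p - 39193 ⇒ 62606 = 8p ⇒ p = 7825.75, q = 7761.5.
Expenditure moves from 11089×11253 = 124784517 to 7825.75×7761.5 = 60739558.625; change = -64044958.375.

-64044958.375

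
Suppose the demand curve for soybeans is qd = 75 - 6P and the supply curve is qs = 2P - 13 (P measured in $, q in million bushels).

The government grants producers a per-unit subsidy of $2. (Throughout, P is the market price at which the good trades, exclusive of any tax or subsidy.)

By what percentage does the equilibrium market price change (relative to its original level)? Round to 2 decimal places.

Before the shock: 75 - 6P = 2P - 13 ⇒ 88 = 8P ⇒ P = 11, q = 9.
Since sellers receive the price plus the subsidy, the effective supply curve becomes qs = 2P - 9.
New equilibrium: 75 - 6P = 2P - 9 ⇒ 84 = 8P ⇒ P = 10.5, q = 12.
%ΔP = (10.5 − 11) / 11 × 100 = -4.55%.

-4.55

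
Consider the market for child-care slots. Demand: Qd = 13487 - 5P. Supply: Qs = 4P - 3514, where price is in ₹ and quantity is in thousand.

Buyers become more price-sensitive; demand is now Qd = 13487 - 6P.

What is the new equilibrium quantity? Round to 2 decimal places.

Initially, 13487 - 5P = 4P - 3514, so 17001 = 9P and P = 1889, Q = 4042.
The shock moves the curves to Qd = 13487 - 6P and Qs = 4P - 3514.
Setting them equal: 13487 - 6P = 4P - 3514 → 17001 = 10P, so P = 1700.1 and Q = 3286.4.

3286.40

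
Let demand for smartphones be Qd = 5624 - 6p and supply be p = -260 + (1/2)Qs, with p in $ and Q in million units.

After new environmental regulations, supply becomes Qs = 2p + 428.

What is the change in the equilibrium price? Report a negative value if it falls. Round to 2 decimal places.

+11.50

Original equilibrium: 5624 - 6p = 2p + 520 gives 5104 = 8p, so p = 638 and Q = 1796.
After the shift, demand is Qd = 5624 - 6p and supply is Qs = 2p + 428.
Clearing the new market: 5624 - 6p = 2p + 428, so p = 649.5 and Q = 1727.
Δp = 649.5 − 638 = +11.50.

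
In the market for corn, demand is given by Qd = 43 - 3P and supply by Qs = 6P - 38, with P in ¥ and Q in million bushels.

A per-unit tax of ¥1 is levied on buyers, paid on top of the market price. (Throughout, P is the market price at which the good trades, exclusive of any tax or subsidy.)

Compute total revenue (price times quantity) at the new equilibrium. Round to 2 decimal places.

Original equilibrium: 43 - 3P = 6P - 38 gives 81 = 9P, so P = 9 and Q = 16.
Since buyers pay the price plus the tax, the effective demand curve becomes Qd = 40 - 3P.
Equate the new curves: 40 - 3P = 6P - 38, giving 78 = 9P, P = 26/3 ≈ 8.6667, Q = 14.
New expenditure = 8.6667 × 14 = 121.33.

121.33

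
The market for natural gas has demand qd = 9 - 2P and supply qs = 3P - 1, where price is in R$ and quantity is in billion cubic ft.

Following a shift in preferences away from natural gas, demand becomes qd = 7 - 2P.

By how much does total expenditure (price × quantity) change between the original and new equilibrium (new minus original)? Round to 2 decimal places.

-3.92

Solve the original market: 9 - 2P = 3P - 1, hence P = 2 and q = 5.
The new curves are qd = 7 - 2P (demand) and qs = 3P - 1 (supply).
Clearing the new market: 7 - 2P = 3P - 1, so P = 1.6 and q = 3.8.
Expenditure moves from 2×5 = 10 to 1.6×3.8 = 6.08; change = -3.92.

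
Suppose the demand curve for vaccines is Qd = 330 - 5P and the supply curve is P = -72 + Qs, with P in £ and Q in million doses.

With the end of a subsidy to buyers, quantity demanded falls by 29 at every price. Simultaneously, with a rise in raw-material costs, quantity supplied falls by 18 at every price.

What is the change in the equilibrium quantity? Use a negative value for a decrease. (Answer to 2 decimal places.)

Solve the original market: 330 - 5P = P + 72, hence P = 43 and Q = 115.
After the shift, demand is Qd = 301 - 5P and supply is Qs = P + 54.
Clearing the new market: 301 - 5P = P + 54, so P = 247/6 ≈ 41.1667 and Q = 571/6 ≈ 95.1667.
ΔQ = 95.1667 − 115 = -19.83.

-19.83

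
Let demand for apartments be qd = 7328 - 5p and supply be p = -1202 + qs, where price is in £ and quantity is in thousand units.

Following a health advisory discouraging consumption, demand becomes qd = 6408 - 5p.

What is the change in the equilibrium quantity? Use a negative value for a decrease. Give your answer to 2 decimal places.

-153.33

Solve the original market: 7328 - 5p = p + 1202, hence p = 1021 and q = 2223.
After the shift, demand is qd = 6408 - 5p and supply is qs = p + 1202.
New equilibrium: 6408 - 5p = p + 1202 ⇒ 5206 = 6p ⇒ p = 2603/3 ≈ 867.6667, q = 6209/3 ≈ 2069.6667.
Δq = 2069.6667 − 2223 = -153.33.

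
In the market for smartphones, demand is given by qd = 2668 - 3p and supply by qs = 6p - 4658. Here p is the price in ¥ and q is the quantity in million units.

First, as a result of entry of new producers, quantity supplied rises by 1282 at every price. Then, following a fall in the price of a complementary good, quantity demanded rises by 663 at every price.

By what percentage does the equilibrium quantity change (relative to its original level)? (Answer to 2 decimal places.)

Before the shock: 2668 - 3p = 6p - 4658 ⇒ 7326 = 9p ⇒ p = 814, q = 226.
The shock moves the curves to qd = 3331 - 3p and qs = 6p - 3376.
Setting them equal: 3331 - 3p = 6p - 3376 → 6707 = 9p, so p = 6707/9 ≈ 745.2222 and q = 3286/3 ≈ 1095.3333.
%Δq = (1095.3333 − 226) / 226 × 100 = +384.66%.

+384.66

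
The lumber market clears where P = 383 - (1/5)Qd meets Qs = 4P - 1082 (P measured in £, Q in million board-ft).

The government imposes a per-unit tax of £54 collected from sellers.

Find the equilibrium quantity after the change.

130

Solve the original market: 1915 - 5P = 4P - 1082, hence P = 333 and Q = 250.
Since sellers keep the price net of the tax, the effective supply curve becomes Qs = 4P - 1298.
Setting them equal: 1915 - 5P = 4P - 1298 → 3213 = 9P, so P = 357 and Q = 130.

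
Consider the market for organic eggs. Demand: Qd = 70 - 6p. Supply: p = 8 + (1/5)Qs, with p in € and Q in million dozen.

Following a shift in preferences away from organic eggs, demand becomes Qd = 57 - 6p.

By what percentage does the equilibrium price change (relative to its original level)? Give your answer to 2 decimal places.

-11.82

Initially, 70 - 6p = 5p - 40, so 110 = 11p and p = 10, Q = 10.
After the shift, demand is Qd = 57 - 6p and supply is Qs = 5p - 40.
New equilibrium: 57 - 6p = 5p - 40 ⇒ 97 = 11p ⇒ p = 97/11 ≈ 8.8182, Q = 45/11 ≈ 4.0909.
%Δp = (8.8182 − 10) / 10 × 100 = -11.82%.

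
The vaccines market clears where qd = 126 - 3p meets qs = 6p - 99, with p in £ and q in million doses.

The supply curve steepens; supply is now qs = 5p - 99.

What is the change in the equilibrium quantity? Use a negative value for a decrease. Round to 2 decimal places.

-9.38

Solve the original market: 126 - 3p = 6p - 99, hence p = 25 and q = 51.
The new curves are qd = 126 - 3p (demand) and qs = 5p - 99 (supply).
New equilibrium: 126 - 3p = 5p - 99 ⇒ 225 = 8p ⇒ p = 28.125, q = 41.625.
Δq = 41.625 − 51 = -9.38.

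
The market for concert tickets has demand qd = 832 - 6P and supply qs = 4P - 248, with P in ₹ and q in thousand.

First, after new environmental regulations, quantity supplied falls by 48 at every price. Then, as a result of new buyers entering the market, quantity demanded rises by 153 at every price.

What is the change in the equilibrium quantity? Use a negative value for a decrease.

+32.4

Solve the original market: 832 - 6P = 4P - 248, hence P = 108 and q = 184.
The shock moves the curves to qd = 985 - 6P and qs = 4P - 296.
Setting them equal: 985 - 6P = 4P - 296 → 1281 = 10P, so P = 128.1 and q = 216.4.
Δq = 216.4 − 184 = +32.4.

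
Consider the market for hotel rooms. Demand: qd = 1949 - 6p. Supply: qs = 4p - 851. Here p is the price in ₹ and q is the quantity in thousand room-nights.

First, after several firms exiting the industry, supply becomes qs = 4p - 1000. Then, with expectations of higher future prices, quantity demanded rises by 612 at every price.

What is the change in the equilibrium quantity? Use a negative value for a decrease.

+155.4

Solve the original market: 1949 - 6p = 4p - 851, hence p = 280 and q = 269.
After the shift, demand is qd = 2561 - 6p and supply is qs = 4p - 1000.
Equate the new curves: 2561 - 6p = 4p - 1000, giving 3561 = 10p, p = 356.1, q = 424.4.
Δq = 424.4 − 269 = +155.4.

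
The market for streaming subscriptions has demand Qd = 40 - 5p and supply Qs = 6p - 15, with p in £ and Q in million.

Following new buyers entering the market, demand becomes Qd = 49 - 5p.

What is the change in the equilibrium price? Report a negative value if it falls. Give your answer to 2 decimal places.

Solve the original market: 40 - 5p = 6p - 15, hence p = 5 and Q = 15.
The shock moves the curves to Qd = 49 - 5p and Qs = 6p - 15.
New equilibrium: 49 - 5p = 6p - 15 ⇒ 64 = 11p ⇒ p = 64/11 ≈ 5.8182, Q = 219/11 ≈ 19.9091.
Δp = 5.8182 − 5 = +0.82.

+0.82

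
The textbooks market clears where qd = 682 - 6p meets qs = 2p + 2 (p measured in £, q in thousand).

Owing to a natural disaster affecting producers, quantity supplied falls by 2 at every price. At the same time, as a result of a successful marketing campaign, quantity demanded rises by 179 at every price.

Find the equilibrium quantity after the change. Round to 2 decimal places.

215.25

Original equilibrium: 682 - 6p = 2p + 2 gives 680 = 8p, so p = 85 and q = 172.
After the shift, demand is qd = 861 - 6p and supply is qs = 2p.
Equate the new curves: 861 - 6p = 2p, giving 861 = 8p, p = 107.625, q = 215.25.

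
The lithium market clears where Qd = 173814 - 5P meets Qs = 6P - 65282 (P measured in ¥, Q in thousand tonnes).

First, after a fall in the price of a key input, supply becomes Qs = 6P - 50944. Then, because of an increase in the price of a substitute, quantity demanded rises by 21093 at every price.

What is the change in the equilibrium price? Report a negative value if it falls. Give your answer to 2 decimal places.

+614.09

Initially, 173814 - 5P = 6P - 65282, so 239096 = 11P and P = 21736, Q = 65134.
The new curves are Qd = 194907 - 5P (demand) and Qs = 6P - 50944 (supply).
Setting them equal: 194907 - 5P = 6P - 50944 → 245851 = 11P, so P = 245851/11 ≈ 22350.0909 and Q = 914722/11 ≈ 83156.5455.
ΔP = 22350.0909 − 21736 = +614.09.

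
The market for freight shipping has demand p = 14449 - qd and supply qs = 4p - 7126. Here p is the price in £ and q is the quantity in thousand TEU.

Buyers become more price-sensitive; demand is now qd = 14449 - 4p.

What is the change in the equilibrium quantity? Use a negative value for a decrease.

Before the shock: 14449 - p = 4p - 7126 ⇒ 21575 = 5p ⇒ p = 4315, q = 10134.
With the change applied: demand qd = 14449 - 4p, supply qs = 4p - 7126.
Setting them equal: 14449 - 4p = 4p - 7126 → 21575 = 8p, so p = 2696.875 and q = 3661.5.
Δq = 3661.5 − 10134 = -6472.5.

-6472.5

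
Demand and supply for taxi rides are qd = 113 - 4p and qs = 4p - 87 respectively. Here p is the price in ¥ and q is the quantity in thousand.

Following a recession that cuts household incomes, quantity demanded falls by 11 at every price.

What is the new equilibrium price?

23.625

Original equilibrium: 113 - 4p = 4p - 87 gives 200 = 8p, so p = 25 and q = 13.
The shock moves the curves to qd = 102 - 4p and qs = 4p - 87.
Clearing the new market: 102 - 4p = 4p - 87, so p = 23.625 and q = 7.5.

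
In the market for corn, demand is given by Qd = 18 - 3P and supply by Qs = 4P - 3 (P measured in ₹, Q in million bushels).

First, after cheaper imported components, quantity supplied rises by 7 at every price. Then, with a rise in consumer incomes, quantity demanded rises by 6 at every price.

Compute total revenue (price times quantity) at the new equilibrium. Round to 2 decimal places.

44.08

Solve the original market: 18 - 3P = 4P - 3, hence P = 3 and Q = 9.
The new curves are Qd = 24 - 3P (demand) and Qs = 4P + 4 (supply).
New equilibrium: 24 - 3P = 4P + 4 ⇒ 20 = 7P ⇒ P = 20/7 ≈ 2.8571, Q = 108/7 ≈ 15.4286.
New expenditure = 2.8571 × 15.4286 = 44.08.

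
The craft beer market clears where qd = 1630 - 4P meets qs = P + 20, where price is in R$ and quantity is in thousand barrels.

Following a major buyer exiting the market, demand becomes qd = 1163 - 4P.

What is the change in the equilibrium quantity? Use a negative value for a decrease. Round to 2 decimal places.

-93.40

Before the shock: 1630 - 4P = P + 20 ⇒ 1610 = 5P ⇒ P = 322, q = 342.
The new curves are qd = 1163 - 4P (demand) and qs = P + 20 (supply).
Equate the new curves: 1163 - 4P = P + 20, giving 1143 = 5P, P = 228.6, q = 248.6.
Δq = 248.6 − 342 = -93.40.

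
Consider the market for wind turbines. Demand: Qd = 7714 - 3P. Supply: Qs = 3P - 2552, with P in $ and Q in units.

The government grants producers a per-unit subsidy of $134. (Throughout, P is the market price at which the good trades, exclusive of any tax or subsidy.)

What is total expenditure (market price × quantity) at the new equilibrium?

4573608

Initially, 7714 - 3P = 3P - 2552, so 10266 = 6P and P = 1711, Q = 2581.
Since sellers receive the price plus the subsidy, the effective supply curve becomes Qs = 3P - 2150.
Clearing the new market: 7714 - 3P = 3P - 2150, so P = 1644 and Q = 2782.
New expenditure = 1644 × 2782 = 4573608.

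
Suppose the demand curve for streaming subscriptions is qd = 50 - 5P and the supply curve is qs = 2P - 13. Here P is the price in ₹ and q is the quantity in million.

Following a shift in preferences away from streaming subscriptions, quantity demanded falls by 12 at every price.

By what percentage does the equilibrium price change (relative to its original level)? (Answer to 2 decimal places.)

-19.05

Initially, 50 - 5P = 2P - 13, so 63 = 7P and P = 9, q = 5.
The new curves are qd = 38 - 5P (demand) and qs = 2P - 13 (supply).
Equate the new curves: 38 - 5P = 2P - 13, giving 51 = 7P, P = 51/7 ≈ 7.2857, q = 11/7 ≈ 1.5714.
%ΔP = (7.2857 − 9) / 9 × 100 = -19.05%.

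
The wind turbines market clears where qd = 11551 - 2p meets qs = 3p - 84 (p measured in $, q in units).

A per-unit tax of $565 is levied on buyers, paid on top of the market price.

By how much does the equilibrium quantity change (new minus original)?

-678

Before the shock: 11551 - 2p = 3p - 84 ⇒ 11635 = 5p ⇒ p = 2327, q = 6897.
Since buyers pay the price plus the tax, the effective demand curve becomes qd = 10421 - 2p.
Setting them equal: 10421 - 2p = 3p - 84 → 10505 = 5p, so p = 2101 and q = 6219.
Δq = 6219 − 6897 = -678.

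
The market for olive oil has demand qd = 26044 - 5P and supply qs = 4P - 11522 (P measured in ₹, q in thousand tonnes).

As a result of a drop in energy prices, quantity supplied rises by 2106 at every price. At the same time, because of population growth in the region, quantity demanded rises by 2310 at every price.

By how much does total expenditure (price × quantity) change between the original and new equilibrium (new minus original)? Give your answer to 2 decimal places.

Original equilibrium: 26044 - 5P = 4P - 11522 gives 37566 = 9P, so P = 4174 and q = 5174.
After the shift, demand is qd = 28354 - 5P and supply is qs = 4P - 9416.
Clearing the new market: 28354 - 5P = 4P - 9416, so P = 12590/3 ≈ 4196.6667 and q = 22112/3 ≈ 7370.6667.
Expenditure moves from 4174×5174 = 21596276 to 4196.6667×7370.6667 = 30932231.1111; change = +9335955.11.

+9335955.11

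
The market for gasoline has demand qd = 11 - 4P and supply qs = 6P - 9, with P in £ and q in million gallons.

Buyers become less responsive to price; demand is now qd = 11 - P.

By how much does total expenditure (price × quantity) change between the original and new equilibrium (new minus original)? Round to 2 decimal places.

+17.27

Initially, 11 - 4P = 6P - 9, so 20 = 10P and P = 2, q = 3.
With the change applied: demand qd = 11 - P, supply qs = 6P - 9.
Clearing the new market: 11 - P = 6P - 9, so P = 20/7 ≈ 2.8571 and q = 57/7 ≈ 8.1429.
Expenditure moves from 2×3 = 6 to 2.8571×8.1429 = 23.2653; change = +17.27.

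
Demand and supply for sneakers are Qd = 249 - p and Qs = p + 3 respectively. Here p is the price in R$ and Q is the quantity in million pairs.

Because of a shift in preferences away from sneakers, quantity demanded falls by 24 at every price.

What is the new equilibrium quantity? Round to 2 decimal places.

Before the shock: 249 - p = p + 3 ⇒ 246 = 2p ⇒ p = 123, Q = 126.
The new curves are Qd = 225 - p (demand) and Qs = p + 3 (supply).
Equate the new curves: 225 - p = p + 3, giving 222 = 2p, p = 111, Q = 114.

114.00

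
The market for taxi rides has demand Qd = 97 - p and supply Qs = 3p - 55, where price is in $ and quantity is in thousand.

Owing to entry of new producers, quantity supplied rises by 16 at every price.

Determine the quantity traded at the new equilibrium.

Solve the original market: 97 - p = 3p - 55, hence p = 38 and Q = 59.
The new curves are Qd = 97 - p (demand) and Qs = 3p - 39 (supply).
Setting them equal: 97 - p = 3p - 39 → 136 = 4p, so p = 34 and Q = 63.

63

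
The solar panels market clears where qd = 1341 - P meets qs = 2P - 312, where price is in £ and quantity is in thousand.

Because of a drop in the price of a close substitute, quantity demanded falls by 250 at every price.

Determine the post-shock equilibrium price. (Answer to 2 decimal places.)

467.67

Initially, 1341 - P = 2P - 312, so 1653 = 3P and P = 551, q = 790.
With the change applied: demand qd = 1091 - P, supply qs = 2P - 312.
Setting them equal: 1091 - P = 2P - 312 → 1403 = 3P, so P = 1403/3 ≈ 467.6667 and q = 1870/3 ≈ 623.3333.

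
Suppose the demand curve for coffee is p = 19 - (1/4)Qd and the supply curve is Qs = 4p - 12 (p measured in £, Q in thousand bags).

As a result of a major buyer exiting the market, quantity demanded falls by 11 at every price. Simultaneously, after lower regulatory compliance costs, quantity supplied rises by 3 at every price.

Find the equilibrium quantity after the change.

28

Solve the original market: 76 - 4p = 4p - 12, hence p = 11 and Q = 32.
The shock moves the curves to Qd = 65 - 4p and Qs = 4p - 9.
New equilibrium: 65 - 4p = 4p - 9 ⇒ 74 = 8p ⇒ p = 9.25, Q = 28.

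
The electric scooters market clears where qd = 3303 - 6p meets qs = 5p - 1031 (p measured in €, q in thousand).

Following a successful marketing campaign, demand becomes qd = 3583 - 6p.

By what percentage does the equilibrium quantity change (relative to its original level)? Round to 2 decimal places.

Before the shock: 3303 - 6p = 5p - 1031 ⇒ 4334 = 11p ⇒ p = 394, q = 939.
With the change applied: demand qd = 3583 - 6p, supply qs = 5p - 1031.
Clearing the new market: 3583 - 6p = 5p - 1031, so p = 4614/11 ≈ 419.4545 and q = 11729/11 ≈ 1066.2727.
%Δq = (1066.2727 − 939) / 939 × 100 = +13.55%.

+13.55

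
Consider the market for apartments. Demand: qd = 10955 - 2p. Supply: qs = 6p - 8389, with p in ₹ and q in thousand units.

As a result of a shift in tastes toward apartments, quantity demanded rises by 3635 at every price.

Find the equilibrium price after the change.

Before the shock: 10955 - 2p = 6p - 8389 ⇒ 19344 = 8p ⇒ p = 2418, q = 6119.
With the change applied: demand qd = 14590 - 2p, supply qs = 6p - 8389.
New equilibrium: 14590 - 2p = 6p - 8389 ⇒ 22979 = 8p ⇒ p = 2872.375, q = 8845.25.

2872.375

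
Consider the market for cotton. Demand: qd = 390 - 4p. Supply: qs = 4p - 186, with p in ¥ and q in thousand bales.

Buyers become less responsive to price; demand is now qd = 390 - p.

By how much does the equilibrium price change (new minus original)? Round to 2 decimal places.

+43.20

Original equilibrium: 390 - 4p = 4p - 186 gives 576 = 8p, so p = 72 and q = 102.
The shock moves the curves to qd = 390 - p and qs = 4p - 186.
Setting them equal: 390 - p = 4p - 186 → 576 = 5p, so p = 115.2 and q = 274.8.
Δp = 115.2 − 72 = +43.20.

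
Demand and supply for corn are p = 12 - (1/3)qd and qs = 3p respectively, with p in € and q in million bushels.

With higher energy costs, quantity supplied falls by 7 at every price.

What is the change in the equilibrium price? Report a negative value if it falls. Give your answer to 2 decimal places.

Before the shock: 36 - 3p = 3p ⇒ 36 = 6p ⇒ p = 6, q = 18.
With the change applied: demand qd = 36 - 3p, supply qs = 3p - 7.
Setting them equal: 36 - 3p = 3p - 7 → 43 = 6p, so p = 43/6 ≈ 7.1667 and q = 14.5.
Δp = 7.1667 − 6 = +1.17.

+1.17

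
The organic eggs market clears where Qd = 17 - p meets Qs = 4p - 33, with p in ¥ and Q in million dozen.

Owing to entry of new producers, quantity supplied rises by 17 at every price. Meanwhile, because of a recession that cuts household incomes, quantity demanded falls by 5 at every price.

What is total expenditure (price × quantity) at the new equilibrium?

35.84

Original equilibrium: 17 - p = 4p - 33 gives 50 = 5p, so p = 10 and Q = 7.
The shock moves the curves to Qd = 12 - p and Qs = 4p - 16.
Clearing the new market: 12 - p = 4p - 16, so p = 5.6 and Q = 6.4.
New expenditure = 5.6 × 6.4 = 35.84.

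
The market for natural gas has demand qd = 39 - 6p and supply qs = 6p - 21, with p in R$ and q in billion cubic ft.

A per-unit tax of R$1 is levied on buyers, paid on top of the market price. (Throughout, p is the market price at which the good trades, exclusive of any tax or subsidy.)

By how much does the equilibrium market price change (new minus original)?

Original equilibrium: 39 - 6p = 6p - 21 gives 60 = 12p, so p = 5 and q = 9.
Since buyers pay the price plus the tax, the effective demand curve becomes qd = 33 - 6p.
Setting them equal: 33 - 6p = 6p - 21 → 54 = 12p, so p = 4.5 and q = 6.
Δp = 4.5 − 5 = -0.5.

-0.5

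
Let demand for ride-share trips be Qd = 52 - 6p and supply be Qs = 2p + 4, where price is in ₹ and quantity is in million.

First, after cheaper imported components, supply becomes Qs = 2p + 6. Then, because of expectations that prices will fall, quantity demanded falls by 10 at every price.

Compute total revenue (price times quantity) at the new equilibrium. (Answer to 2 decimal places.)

67.50

Initially, 52 - 6p = 2p + 4, so 48 = 8p and p = 6, Q = 16.
The shock moves the curves to Qd = 42 - 6p and Qs = 2p + 6.
Setting them equal: 42 - 6p = 2p + 6 → 36 = 8p, so p = 4.5 and Q = 15.
New expenditure = 4.5 × 15 = 67.50.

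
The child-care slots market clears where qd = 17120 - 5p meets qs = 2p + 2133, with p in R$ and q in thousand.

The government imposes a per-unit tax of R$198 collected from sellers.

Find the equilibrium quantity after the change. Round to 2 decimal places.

Before the shock: 17120 - 5p = 2p + 2133 ⇒ 14987 = 7p ⇒ p = 2141, q = 6415.
Since sellers keep the price net of the tax, the effective supply curve becomes qs = 2p + 1737.
Setting them equal: 17120 - 5p = 2p + 1737 → 15383 = 7p, so p = 15383/7 ≈ 2197.5714 and q = 42925/7 ≈ 6132.1429.

6132.14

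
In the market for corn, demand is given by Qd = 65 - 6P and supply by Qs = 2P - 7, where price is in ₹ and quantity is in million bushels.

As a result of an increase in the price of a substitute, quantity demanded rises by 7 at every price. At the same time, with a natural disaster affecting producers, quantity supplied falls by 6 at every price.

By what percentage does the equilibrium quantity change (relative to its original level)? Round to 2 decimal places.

-25.00

Original equilibrium: 65 - 6P = 2P - 7 gives 72 = 8P, so P = 9 and Q = 11.
With the change applied: demand Qd = 72 - 6P, supply Qs = 2P - 13.
New equilibrium: 72 - 6P = 2P - 13 ⇒ 85 = 8P ⇒ P = 10.625, Q = 8.25.
%ΔQ = (8.25 − 11) / 11 × 100 = -25.00%.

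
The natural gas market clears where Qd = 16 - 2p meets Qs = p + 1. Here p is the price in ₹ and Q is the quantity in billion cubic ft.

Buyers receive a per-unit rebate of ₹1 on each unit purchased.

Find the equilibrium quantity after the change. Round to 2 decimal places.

Before the shock: 16 - 2p = p + 1 ⇒ 15 = 3p ⇒ p = 5, Q = 6.
Since buyers' out-of-pocket price is the market price minus the rebate, the effective demand curve becomes Qd = 18 - 2p.
Clearing the new market: 18 - 2p = p + 1, so p = 17/3 ≈ 5.6667 and Q = 20/3 ≈ 6.6667.

6.67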